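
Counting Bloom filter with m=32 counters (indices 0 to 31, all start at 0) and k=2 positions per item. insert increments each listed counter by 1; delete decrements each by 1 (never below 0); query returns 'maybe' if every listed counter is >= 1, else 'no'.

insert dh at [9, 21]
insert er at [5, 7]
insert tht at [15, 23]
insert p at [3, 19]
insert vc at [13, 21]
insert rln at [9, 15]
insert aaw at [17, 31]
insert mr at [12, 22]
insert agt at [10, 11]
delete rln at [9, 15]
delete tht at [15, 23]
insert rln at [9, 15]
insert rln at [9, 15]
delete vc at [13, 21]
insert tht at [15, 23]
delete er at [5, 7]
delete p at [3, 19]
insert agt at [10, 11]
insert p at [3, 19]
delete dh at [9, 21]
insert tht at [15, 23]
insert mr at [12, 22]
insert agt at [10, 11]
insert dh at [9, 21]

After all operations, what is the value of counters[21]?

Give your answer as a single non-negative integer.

Answer: 1

Derivation:
Step 1: insert dh at [9, 21] -> counters=[0,0,0,0,0,0,0,0,0,1,0,0,0,0,0,0,0,0,0,0,0,1,0,0,0,0,0,0,0,0,0,0]
Step 2: insert er at [5, 7] -> counters=[0,0,0,0,0,1,0,1,0,1,0,0,0,0,0,0,0,0,0,0,0,1,0,0,0,0,0,0,0,0,0,0]
Step 3: insert tht at [15, 23] -> counters=[0,0,0,0,0,1,0,1,0,1,0,0,0,0,0,1,0,0,0,0,0,1,0,1,0,0,0,0,0,0,0,0]
Step 4: insert p at [3, 19] -> counters=[0,0,0,1,0,1,0,1,0,1,0,0,0,0,0,1,0,0,0,1,0,1,0,1,0,0,0,0,0,0,0,0]
Step 5: insert vc at [13, 21] -> counters=[0,0,0,1,0,1,0,1,0,1,0,0,0,1,0,1,0,0,0,1,0,2,0,1,0,0,0,0,0,0,0,0]
Step 6: insert rln at [9, 15] -> counters=[0,0,0,1,0,1,0,1,0,2,0,0,0,1,0,2,0,0,0,1,0,2,0,1,0,0,0,0,0,0,0,0]
Step 7: insert aaw at [17, 31] -> counters=[0,0,0,1,0,1,0,1,0,2,0,0,0,1,0,2,0,1,0,1,0,2,0,1,0,0,0,0,0,0,0,1]
Step 8: insert mr at [12, 22] -> counters=[0,0,0,1,0,1,0,1,0,2,0,0,1,1,0,2,0,1,0,1,0,2,1,1,0,0,0,0,0,0,0,1]
Step 9: insert agt at [10, 11] -> counters=[0,0,0,1,0,1,0,1,0,2,1,1,1,1,0,2,0,1,0,1,0,2,1,1,0,0,0,0,0,0,0,1]
Step 10: delete rln at [9, 15] -> counters=[0,0,0,1,0,1,0,1,0,1,1,1,1,1,0,1,0,1,0,1,0,2,1,1,0,0,0,0,0,0,0,1]
Step 11: delete tht at [15, 23] -> counters=[0,0,0,1,0,1,0,1,0,1,1,1,1,1,0,0,0,1,0,1,0,2,1,0,0,0,0,0,0,0,0,1]
Step 12: insert rln at [9, 15] -> counters=[0,0,0,1,0,1,0,1,0,2,1,1,1,1,0,1,0,1,0,1,0,2,1,0,0,0,0,0,0,0,0,1]
Step 13: insert rln at [9, 15] -> counters=[0,0,0,1,0,1,0,1,0,3,1,1,1,1,0,2,0,1,0,1,0,2,1,0,0,0,0,0,0,0,0,1]
Step 14: delete vc at [13, 21] -> counters=[0,0,0,1,0,1,0,1,0,3,1,1,1,0,0,2,0,1,0,1,0,1,1,0,0,0,0,0,0,0,0,1]
Step 15: insert tht at [15, 23] -> counters=[0,0,0,1,0,1,0,1,0,3,1,1,1,0,0,3,0,1,0,1,0,1,1,1,0,0,0,0,0,0,0,1]
Step 16: delete er at [5, 7] -> counters=[0,0,0,1,0,0,0,0,0,3,1,1,1,0,0,3,0,1,0,1,0,1,1,1,0,0,0,0,0,0,0,1]
Step 17: delete p at [3, 19] -> counters=[0,0,0,0,0,0,0,0,0,3,1,1,1,0,0,3,0,1,0,0,0,1,1,1,0,0,0,0,0,0,0,1]
Step 18: insert agt at [10, 11] -> counters=[0,0,0,0,0,0,0,0,0,3,2,2,1,0,0,3,0,1,0,0,0,1,1,1,0,0,0,0,0,0,0,1]
Step 19: insert p at [3, 19] -> counters=[0,0,0,1,0,0,0,0,0,3,2,2,1,0,0,3,0,1,0,1,0,1,1,1,0,0,0,0,0,0,0,1]
Step 20: delete dh at [9, 21] -> counters=[0,0,0,1,0,0,0,0,0,2,2,2,1,0,0,3,0,1,0,1,0,0,1,1,0,0,0,0,0,0,0,1]
Step 21: insert tht at [15, 23] -> counters=[0,0,0,1,0,0,0,0,0,2,2,2,1,0,0,4,0,1,0,1,0,0,1,2,0,0,0,0,0,0,0,1]
Step 22: insert mr at [12, 22] -> counters=[0,0,0,1,0,0,0,0,0,2,2,2,2,0,0,4,0,1,0,1,0,0,2,2,0,0,0,0,0,0,0,1]
Step 23: insert agt at [10, 11] -> counters=[0,0,0,1,0,0,0,0,0,2,3,3,2,0,0,4,0,1,0,1,0,0,2,2,0,0,0,0,0,0,0,1]
Step 24: insert dh at [9, 21] -> counters=[0,0,0,1,0,0,0,0,0,3,3,3,2,0,0,4,0,1,0,1,0,1,2,2,0,0,0,0,0,0,0,1]
Final counters=[0,0,0,1,0,0,0,0,0,3,3,3,2,0,0,4,0,1,0,1,0,1,2,2,0,0,0,0,0,0,0,1] -> counters[21]=1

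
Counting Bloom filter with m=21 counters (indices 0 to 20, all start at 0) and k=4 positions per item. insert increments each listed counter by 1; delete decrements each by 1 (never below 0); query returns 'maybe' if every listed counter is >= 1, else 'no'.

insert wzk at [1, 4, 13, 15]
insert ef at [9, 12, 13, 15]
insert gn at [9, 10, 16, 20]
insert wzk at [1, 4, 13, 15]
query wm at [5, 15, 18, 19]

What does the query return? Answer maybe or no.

Answer: no

Derivation:
Step 1: insert wzk at [1, 4, 13, 15] -> counters=[0,1,0,0,1,0,0,0,0,0,0,0,0,1,0,1,0,0,0,0,0]
Step 2: insert ef at [9, 12, 13, 15] -> counters=[0,1,0,0,1,0,0,0,0,1,0,0,1,2,0,2,0,0,0,0,0]
Step 3: insert gn at [9, 10, 16, 20] -> counters=[0,1,0,0,1,0,0,0,0,2,1,0,1,2,0,2,1,0,0,0,1]
Step 4: insert wzk at [1, 4, 13, 15] -> counters=[0,2,0,0,2,0,0,0,0,2,1,0,1,3,0,3,1,0,0,0,1]
Query wm: check counters[5]=0 counters[15]=3 counters[18]=0 counters[19]=0 -> no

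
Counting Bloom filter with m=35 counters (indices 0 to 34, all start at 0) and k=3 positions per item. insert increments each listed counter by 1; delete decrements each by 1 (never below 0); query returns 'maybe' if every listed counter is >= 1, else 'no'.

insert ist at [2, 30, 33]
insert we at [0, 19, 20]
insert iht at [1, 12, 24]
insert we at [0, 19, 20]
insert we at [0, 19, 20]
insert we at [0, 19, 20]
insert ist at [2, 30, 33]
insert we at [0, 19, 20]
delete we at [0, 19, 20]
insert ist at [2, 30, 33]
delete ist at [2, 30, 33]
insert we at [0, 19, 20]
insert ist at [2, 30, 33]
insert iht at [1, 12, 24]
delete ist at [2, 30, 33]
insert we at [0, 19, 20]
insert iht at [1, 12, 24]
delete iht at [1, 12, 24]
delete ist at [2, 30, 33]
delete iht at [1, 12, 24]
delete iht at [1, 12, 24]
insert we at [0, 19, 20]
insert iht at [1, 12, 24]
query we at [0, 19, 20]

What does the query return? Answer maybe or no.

Answer: maybe

Derivation:
Step 1: insert ist at [2, 30, 33] -> counters=[0,0,1,0,0,0,0,0,0,0,0,0,0,0,0,0,0,0,0,0,0,0,0,0,0,0,0,0,0,0,1,0,0,1,0]
Step 2: insert we at [0, 19, 20] -> counters=[1,0,1,0,0,0,0,0,0,0,0,0,0,0,0,0,0,0,0,1,1,0,0,0,0,0,0,0,0,0,1,0,0,1,0]
Step 3: insert iht at [1, 12, 24] -> counters=[1,1,1,0,0,0,0,0,0,0,0,0,1,0,0,0,0,0,0,1,1,0,0,0,1,0,0,0,0,0,1,0,0,1,0]
Step 4: insert we at [0, 19, 20] -> counters=[2,1,1,0,0,0,0,0,0,0,0,0,1,0,0,0,0,0,0,2,2,0,0,0,1,0,0,0,0,0,1,0,0,1,0]
Step 5: insert we at [0, 19, 20] -> counters=[3,1,1,0,0,0,0,0,0,0,0,0,1,0,0,0,0,0,0,3,3,0,0,0,1,0,0,0,0,0,1,0,0,1,0]
Step 6: insert we at [0, 19, 20] -> counters=[4,1,1,0,0,0,0,0,0,0,0,0,1,0,0,0,0,0,0,4,4,0,0,0,1,0,0,0,0,0,1,0,0,1,0]
Step 7: insert ist at [2, 30, 33] -> counters=[4,1,2,0,0,0,0,0,0,0,0,0,1,0,0,0,0,0,0,4,4,0,0,0,1,0,0,0,0,0,2,0,0,2,0]
Step 8: insert we at [0, 19, 20] -> counters=[5,1,2,0,0,0,0,0,0,0,0,0,1,0,0,0,0,0,0,5,5,0,0,0,1,0,0,0,0,0,2,0,0,2,0]
Step 9: delete we at [0, 19, 20] -> counters=[4,1,2,0,0,0,0,0,0,0,0,0,1,0,0,0,0,0,0,4,4,0,0,0,1,0,0,0,0,0,2,0,0,2,0]
Step 10: insert ist at [2, 30, 33] -> counters=[4,1,3,0,0,0,0,0,0,0,0,0,1,0,0,0,0,0,0,4,4,0,0,0,1,0,0,0,0,0,3,0,0,3,0]
Step 11: delete ist at [2, 30, 33] -> counters=[4,1,2,0,0,0,0,0,0,0,0,0,1,0,0,0,0,0,0,4,4,0,0,0,1,0,0,0,0,0,2,0,0,2,0]
Step 12: insert we at [0, 19, 20] -> counters=[5,1,2,0,0,0,0,0,0,0,0,0,1,0,0,0,0,0,0,5,5,0,0,0,1,0,0,0,0,0,2,0,0,2,0]
Step 13: insert ist at [2, 30, 33] -> counters=[5,1,3,0,0,0,0,0,0,0,0,0,1,0,0,0,0,0,0,5,5,0,0,0,1,0,0,0,0,0,3,0,0,3,0]
Step 14: insert iht at [1, 12, 24] -> counters=[5,2,3,0,0,0,0,0,0,0,0,0,2,0,0,0,0,0,0,5,5,0,0,0,2,0,0,0,0,0,3,0,0,3,0]
Step 15: delete ist at [2, 30, 33] -> counters=[5,2,2,0,0,0,0,0,0,0,0,0,2,0,0,0,0,0,0,5,5,0,0,0,2,0,0,0,0,0,2,0,0,2,0]
Step 16: insert we at [0, 19, 20] -> counters=[6,2,2,0,0,0,0,0,0,0,0,0,2,0,0,0,0,0,0,6,6,0,0,0,2,0,0,0,0,0,2,0,0,2,0]
Step 17: insert iht at [1, 12, 24] -> counters=[6,3,2,0,0,0,0,0,0,0,0,0,3,0,0,0,0,0,0,6,6,0,0,0,3,0,0,0,0,0,2,0,0,2,0]
Step 18: delete iht at [1, 12, 24] -> counters=[6,2,2,0,0,0,0,0,0,0,0,0,2,0,0,0,0,0,0,6,6,0,0,0,2,0,0,0,0,0,2,0,0,2,0]
Step 19: delete ist at [2, 30, 33] -> counters=[6,2,1,0,0,0,0,0,0,0,0,0,2,0,0,0,0,0,0,6,6,0,0,0,2,0,0,0,0,0,1,0,0,1,0]
Step 20: delete iht at [1, 12, 24] -> counters=[6,1,1,0,0,0,0,0,0,0,0,0,1,0,0,0,0,0,0,6,6,0,0,0,1,0,0,0,0,0,1,0,0,1,0]
Step 21: delete iht at [1, 12, 24] -> counters=[6,0,1,0,0,0,0,0,0,0,0,0,0,0,0,0,0,0,0,6,6,0,0,0,0,0,0,0,0,0,1,0,0,1,0]
Step 22: insert we at [0, 19, 20] -> counters=[7,0,1,0,0,0,0,0,0,0,0,0,0,0,0,0,0,0,0,7,7,0,0,0,0,0,0,0,0,0,1,0,0,1,0]
Step 23: insert iht at [1, 12, 24] -> counters=[7,1,1,0,0,0,0,0,0,0,0,0,1,0,0,0,0,0,0,7,7,0,0,0,1,0,0,0,0,0,1,0,0,1,0]
Query we: check counters[0]=7 counters[19]=7 counters[20]=7 -> maybe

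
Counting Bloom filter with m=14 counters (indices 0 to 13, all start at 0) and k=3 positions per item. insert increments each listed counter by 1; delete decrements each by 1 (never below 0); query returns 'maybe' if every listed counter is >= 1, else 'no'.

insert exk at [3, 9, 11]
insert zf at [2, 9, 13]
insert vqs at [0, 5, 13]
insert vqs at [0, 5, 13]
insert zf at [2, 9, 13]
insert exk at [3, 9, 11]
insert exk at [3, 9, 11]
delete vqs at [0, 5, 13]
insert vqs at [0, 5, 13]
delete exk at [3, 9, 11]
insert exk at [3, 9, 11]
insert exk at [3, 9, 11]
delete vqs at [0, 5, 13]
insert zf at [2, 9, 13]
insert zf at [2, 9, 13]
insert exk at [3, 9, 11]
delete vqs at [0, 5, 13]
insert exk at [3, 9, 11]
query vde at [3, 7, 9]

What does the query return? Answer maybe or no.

Step 1: insert exk at [3, 9, 11] -> counters=[0,0,0,1,0,0,0,0,0,1,0,1,0,0]
Step 2: insert zf at [2, 9, 13] -> counters=[0,0,1,1,0,0,0,0,0,2,0,1,0,1]
Step 3: insert vqs at [0, 5, 13] -> counters=[1,0,1,1,0,1,0,0,0,2,0,1,0,2]
Step 4: insert vqs at [0, 5, 13] -> counters=[2,0,1,1,0,2,0,0,0,2,0,1,0,3]
Step 5: insert zf at [2, 9, 13] -> counters=[2,0,2,1,0,2,0,0,0,3,0,1,0,4]
Step 6: insert exk at [3, 9, 11] -> counters=[2,0,2,2,0,2,0,0,0,4,0,2,0,4]
Step 7: insert exk at [3, 9, 11] -> counters=[2,0,2,3,0,2,0,0,0,5,0,3,0,4]
Step 8: delete vqs at [0, 5, 13] -> counters=[1,0,2,3,0,1,0,0,0,5,0,3,0,3]
Step 9: insert vqs at [0, 5, 13] -> counters=[2,0,2,3,0,2,0,0,0,5,0,3,0,4]
Step 10: delete exk at [3, 9, 11] -> counters=[2,0,2,2,0,2,0,0,0,4,0,2,0,4]
Step 11: insert exk at [3, 9, 11] -> counters=[2,0,2,3,0,2,0,0,0,5,0,3,0,4]
Step 12: insert exk at [3, 9, 11] -> counters=[2,0,2,4,0,2,0,0,0,6,0,4,0,4]
Step 13: delete vqs at [0, 5, 13] -> counters=[1,0,2,4,0,1,0,0,0,6,0,4,0,3]
Step 14: insert zf at [2, 9, 13] -> counters=[1,0,3,4,0,1,0,0,0,7,0,4,0,4]
Step 15: insert zf at [2, 9, 13] -> counters=[1,0,4,4,0,1,0,0,0,8,0,4,0,5]
Step 16: insert exk at [3, 9, 11] -> counters=[1,0,4,5,0,1,0,0,0,9,0,5,0,5]
Step 17: delete vqs at [0, 5, 13] -> counters=[0,0,4,5,0,0,0,0,0,9,0,5,0,4]
Step 18: insert exk at [3, 9, 11] -> counters=[0,0,4,6,0,0,0,0,0,10,0,6,0,4]
Query vde: check counters[3]=6 counters[7]=0 counters[9]=10 -> no

Answer: no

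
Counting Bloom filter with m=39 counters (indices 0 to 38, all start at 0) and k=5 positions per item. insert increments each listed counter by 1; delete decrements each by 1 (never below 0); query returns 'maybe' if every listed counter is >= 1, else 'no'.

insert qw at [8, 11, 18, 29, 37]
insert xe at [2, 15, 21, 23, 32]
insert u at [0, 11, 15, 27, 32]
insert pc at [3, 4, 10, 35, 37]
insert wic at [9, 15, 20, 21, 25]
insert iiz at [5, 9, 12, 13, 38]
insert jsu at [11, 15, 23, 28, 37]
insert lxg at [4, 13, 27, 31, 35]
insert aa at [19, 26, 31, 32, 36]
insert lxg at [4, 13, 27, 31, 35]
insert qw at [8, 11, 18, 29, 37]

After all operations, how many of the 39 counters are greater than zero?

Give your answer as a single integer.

Step 1: insert qw at [8, 11, 18, 29, 37] -> counters=[0,0,0,0,0,0,0,0,1,0,0,1,0,0,0,0,0,0,1,0,0,0,0,0,0,0,0,0,0,1,0,0,0,0,0,0,0,1,0]
Step 2: insert xe at [2, 15, 21, 23, 32] -> counters=[0,0,1,0,0,0,0,0,1,0,0,1,0,0,0,1,0,0,1,0,0,1,0,1,0,0,0,0,0,1,0,0,1,0,0,0,0,1,0]
Step 3: insert u at [0, 11, 15, 27, 32] -> counters=[1,0,1,0,0,0,0,0,1,0,0,2,0,0,0,2,0,0,1,0,0,1,0,1,0,0,0,1,0,1,0,0,2,0,0,0,0,1,0]
Step 4: insert pc at [3, 4, 10, 35, 37] -> counters=[1,0,1,1,1,0,0,0,1,0,1,2,0,0,0,2,0,0,1,0,0,1,0,1,0,0,0,1,0,1,0,0,2,0,0,1,0,2,0]
Step 5: insert wic at [9, 15, 20, 21, 25] -> counters=[1,0,1,1,1,0,0,0,1,1,1,2,0,0,0,3,0,0,1,0,1,2,0,1,0,1,0,1,0,1,0,0,2,0,0,1,0,2,0]
Step 6: insert iiz at [5, 9, 12, 13, 38] -> counters=[1,0,1,1,1,1,0,0,1,2,1,2,1,1,0,3,0,0,1,0,1,2,0,1,0,1,0,1,0,1,0,0,2,0,0,1,0,2,1]
Step 7: insert jsu at [11, 15, 23, 28, 37] -> counters=[1,0,1,1,1,1,0,0,1,2,1,3,1,1,0,4,0,0,1,0,1,2,0,2,0,1,0,1,1,1,0,0,2,0,0,1,0,3,1]
Step 8: insert lxg at [4, 13, 27, 31, 35] -> counters=[1,0,1,1,2,1,0,0,1,2,1,3,1,2,0,4,0,0,1,0,1,2,0,2,0,1,0,2,1,1,0,1,2,0,0,2,0,3,1]
Step 9: insert aa at [19, 26, 31, 32, 36] -> counters=[1,0,1,1,2,1,0,0,1,2,1,3,1,2,0,4,0,0,1,1,1,2,0,2,0,1,1,2,1,1,0,2,3,0,0,2,1,3,1]
Step 10: insert lxg at [4, 13, 27, 31, 35] -> counters=[1,0,1,1,3,1,0,0,1,2,1,3,1,3,0,4,0,0,1,1,1,2,0,2,0,1,1,3,1,1,0,3,3,0,0,3,1,3,1]
Step 11: insert qw at [8, 11, 18, 29, 37] -> counters=[1,0,1,1,3,1,0,0,2,2,1,4,1,3,0,4,0,0,2,1,1,2,0,2,0,1,1,3,1,2,0,3,3,0,0,3,1,4,1]
Final counters=[1,0,1,1,3,1,0,0,2,2,1,4,1,3,0,4,0,0,2,1,1,2,0,2,0,1,1,3,1,2,0,3,3,0,0,3,1,4,1] -> 28 nonzero

Answer: 28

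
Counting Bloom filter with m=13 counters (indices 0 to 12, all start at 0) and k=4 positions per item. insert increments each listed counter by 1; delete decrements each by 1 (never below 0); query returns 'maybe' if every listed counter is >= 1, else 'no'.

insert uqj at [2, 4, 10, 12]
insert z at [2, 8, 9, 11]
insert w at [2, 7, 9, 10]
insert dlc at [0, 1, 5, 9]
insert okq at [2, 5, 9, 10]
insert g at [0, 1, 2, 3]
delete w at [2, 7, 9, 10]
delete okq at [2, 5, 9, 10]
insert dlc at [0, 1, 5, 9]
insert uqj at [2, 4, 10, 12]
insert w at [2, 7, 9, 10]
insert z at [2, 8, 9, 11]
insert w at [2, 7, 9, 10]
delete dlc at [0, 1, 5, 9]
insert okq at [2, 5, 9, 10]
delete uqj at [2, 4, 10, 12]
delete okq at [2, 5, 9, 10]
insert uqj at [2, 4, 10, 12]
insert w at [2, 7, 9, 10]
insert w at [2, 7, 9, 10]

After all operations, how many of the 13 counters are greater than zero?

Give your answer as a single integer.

Step 1: insert uqj at [2, 4, 10, 12] -> counters=[0,0,1,0,1,0,0,0,0,0,1,0,1]
Step 2: insert z at [2, 8, 9, 11] -> counters=[0,0,2,0,1,0,0,0,1,1,1,1,1]
Step 3: insert w at [2, 7, 9, 10] -> counters=[0,0,3,0,1,0,0,1,1,2,2,1,1]
Step 4: insert dlc at [0, 1, 5, 9] -> counters=[1,1,3,0,1,1,0,1,1,3,2,1,1]
Step 5: insert okq at [2, 5, 9, 10] -> counters=[1,1,4,0,1,2,0,1,1,4,3,1,1]
Step 6: insert g at [0, 1, 2, 3] -> counters=[2,2,5,1,1,2,0,1,1,4,3,1,1]
Step 7: delete w at [2, 7, 9, 10] -> counters=[2,2,4,1,1,2,0,0,1,3,2,1,1]
Step 8: delete okq at [2, 5, 9, 10] -> counters=[2,2,3,1,1,1,0,0,1,2,1,1,1]
Step 9: insert dlc at [0, 1, 5, 9] -> counters=[3,3,3,1,1,2,0,0,1,3,1,1,1]
Step 10: insert uqj at [2, 4, 10, 12] -> counters=[3,3,4,1,2,2,0,0,1,3,2,1,2]
Step 11: insert w at [2, 7, 9, 10] -> counters=[3,3,5,1,2,2,0,1,1,4,3,1,2]
Step 12: insert z at [2, 8, 9, 11] -> counters=[3,3,6,1,2,2,0,1,2,5,3,2,2]
Step 13: insert w at [2, 7, 9, 10] -> counters=[3,3,7,1,2,2,0,2,2,6,4,2,2]
Step 14: delete dlc at [0, 1, 5, 9] -> counters=[2,2,7,1,2,1,0,2,2,5,4,2,2]
Step 15: insert okq at [2, 5, 9, 10] -> counters=[2,2,8,1,2,2,0,2,2,6,5,2,2]
Step 16: delete uqj at [2, 4, 10, 12] -> counters=[2,2,7,1,1,2,0,2,2,6,4,2,1]
Step 17: delete okq at [2, 5, 9, 10] -> counters=[2,2,6,1,1,1,0,2,2,5,3,2,1]
Step 18: insert uqj at [2, 4, 10, 12] -> counters=[2,2,7,1,2,1,0,2,2,5,4,2,2]
Step 19: insert w at [2, 7, 9, 10] -> counters=[2,2,8,1,2,1,0,3,2,6,5,2,2]
Step 20: insert w at [2, 7, 9, 10] -> counters=[2,2,9,1,2,1,0,4,2,7,6,2,2]
Final counters=[2,2,9,1,2,1,0,4,2,7,6,2,2] -> 12 nonzero

Answer: 12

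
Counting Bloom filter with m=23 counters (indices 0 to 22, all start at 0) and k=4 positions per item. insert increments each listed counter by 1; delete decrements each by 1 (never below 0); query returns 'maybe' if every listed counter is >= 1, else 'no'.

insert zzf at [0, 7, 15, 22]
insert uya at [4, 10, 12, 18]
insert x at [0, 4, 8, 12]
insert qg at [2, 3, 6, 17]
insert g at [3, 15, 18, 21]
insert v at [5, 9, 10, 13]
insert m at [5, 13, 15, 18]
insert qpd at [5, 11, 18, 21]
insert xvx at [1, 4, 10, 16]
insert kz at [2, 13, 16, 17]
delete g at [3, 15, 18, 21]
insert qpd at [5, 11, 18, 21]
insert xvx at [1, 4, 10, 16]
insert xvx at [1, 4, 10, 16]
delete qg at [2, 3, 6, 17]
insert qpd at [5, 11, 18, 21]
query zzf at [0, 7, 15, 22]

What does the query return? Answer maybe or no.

Answer: maybe

Derivation:
Step 1: insert zzf at [0, 7, 15, 22] -> counters=[1,0,0,0,0,0,0,1,0,0,0,0,0,0,0,1,0,0,0,0,0,0,1]
Step 2: insert uya at [4, 10, 12, 18] -> counters=[1,0,0,0,1,0,0,1,0,0,1,0,1,0,0,1,0,0,1,0,0,0,1]
Step 3: insert x at [0, 4, 8, 12] -> counters=[2,0,0,0,2,0,0,1,1,0,1,0,2,0,0,1,0,0,1,0,0,0,1]
Step 4: insert qg at [2, 3, 6, 17] -> counters=[2,0,1,1,2,0,1,1,1,0,1,0,2,0,0,1,0,1,1,0,0,0,1]
Step 5: insert g at [3, 15, 18, 21] -> counters=[2,0,1,2,2,0,1,1,1,0,1,0,2,0,0,2,0,1,2,0,0,1,1]
Step 6: insert v at [5, 9, 10, 13] -> counters=[2,0,1,2,2,1,1,1,1,1,2,0,2,1,0,2,0,1,2,0,0,1,1]
Step 7: insert m at [5, 13, 15, 18] -> counters=[2,0,1,2,2,2,1,1,1,1,2,0,2,2,0,3,0,1,3,0,0,1,1]
Step 8: insert qpd at [5, 11, 18, 21] -> counters=[2,0,1,2,2,3,1,1,1,1,2,1,2,2,0,3,0,1,4,0,0,2,1]
Step 9: insert xvx at [1, 4, 10, 16] -> counters=[2,1,1,2,3,3,1,1,1,1,3,1,2,2,0,3,1,1,4,0,0,2,1]
Step 10: insert kz at [2, 13, 16, 17] -> counters=[2,1,2,2,3,3,1,1,1,1,3,1,2,3,0,3,2,2,4,0,0,2,1]
Step 11: delete g at [3, 15, 18, 21] -> counters=[2,1,2,1,3,3,1,1,1,1,3,1,2,3,0,2,2,2,3,0,0,1,1]
Step 12: insert qpd at [5, 11, 18, 21] -> counters=[2,1,2,1,3,4,1,1,1,1,3,2,2,3,0,2,2,2,4,0,0,2,1]
Step 13: insert xvx at [1, 4, 10, 16] -> counters=[2,2,2,1,4,4,1,1,1,1,4,2,2,3,0,2,3,2,4,0,0,2,1]
Step 14: insert xvx at [1, 4, 10, 16] -> counters=[2,3,2,1,5,4,1,1,1,1,5,2,2,3,0,2,4,2,4,0,0,2,1]
Step 15: delete qg at [2, 3, 6, 17] -> counters=[2,3,1,0,5,4,0,1,1,1,5,2,2,3,0,2,4,1,4,0,0,2,1]
Step 16: insert qpd at [5, 11, 18, 21] -> counters=[2,3,1,0,5,5,0,1,1,1,5,3,2,3,0,2,4,1,5,0,0,3,1]
Query zzf: check counters[0]=2 counters[7]=1 counters[15]=2 counters[22]=1 -> maybe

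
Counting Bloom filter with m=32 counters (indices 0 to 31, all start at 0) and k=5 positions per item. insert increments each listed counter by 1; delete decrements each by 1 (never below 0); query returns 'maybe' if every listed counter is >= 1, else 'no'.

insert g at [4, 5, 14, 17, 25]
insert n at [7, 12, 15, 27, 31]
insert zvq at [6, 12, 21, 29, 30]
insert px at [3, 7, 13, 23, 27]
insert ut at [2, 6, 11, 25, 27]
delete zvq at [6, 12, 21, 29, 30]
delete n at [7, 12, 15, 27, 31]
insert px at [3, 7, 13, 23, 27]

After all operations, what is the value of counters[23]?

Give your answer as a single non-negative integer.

Step 1: insert g at [4, 5, 14, 17, 25] -> counters=[0,0,0,0,1,1,0,0,0,0,0,0,0,0,1,0,0,1,0,0,0,0,0,0,0,1,0,0,0,0,0,0]
Step 2: insert n at [7, 12, 15, 27, 31] -> counters=[0,0,0,0,1,1,0,1,0,0,0,0,1,0,1,1,0,1,0,0,0,0,0,0,0,1,0,1,0,0,0,1]
Step 3: insert zvq at [6, 12, 21, 29, 30] -> counters=[0,0,0,0,1,1,1,1,0,0,0,0,2,0,1,1,0,1,0,0,0,1,0,0,0,1,0,1,0,1,1,1]
Step 4: insert px at [3, 7, 13, 23, 27] -> counters=[0,0,0,1,1,1,1,2,0,0,0,0,2,1,1,1,0,1,0,0,0,1,0,1,0,1,0,2,0,1,1,1]
Step 5: insert ut at [2, 6, 11, 25, 27] -> counters=[0,0,1,1,1,1,2,2,0,0,0,1,2,1,1,1,0,1,0,0,0,1,0,1,0,2,0,3,0,1,1,1]
Step 6: delete zvq at [6, 12, 21, 29, 30] -> counters=[0,0,1,1,1,1,1,2,0,0,0,1,1,1,1,1,0,1,0,0,0,0,0,1,0,2,0,3,0,0,0,1]
Step 7: delete n at [7, 12, 15, 27, 31] -> counters=[0,0,1,1,1,1,1,1,0,0,0,1,0,1,1,0,0,1,0,0,0,0,0,1,0,2,0,2,0,0,0,0]
Step 8: insert px at [3, 7, 13, 23, 27] -> counters=[0,0,1,2,1,1,1,2,0,0,0,1,0,2,1,0,0,1,0,0,0,0,0,2,0,2,0,3,0,0,0,0]
Final counters=[0,0,1,2,1,1,1,2,0,0,0,1,0,2,1,0,0,1,0,0,0,0,0,2,0,2,0,3,0,0,0,0] -> counters[23]=2

Answer: 2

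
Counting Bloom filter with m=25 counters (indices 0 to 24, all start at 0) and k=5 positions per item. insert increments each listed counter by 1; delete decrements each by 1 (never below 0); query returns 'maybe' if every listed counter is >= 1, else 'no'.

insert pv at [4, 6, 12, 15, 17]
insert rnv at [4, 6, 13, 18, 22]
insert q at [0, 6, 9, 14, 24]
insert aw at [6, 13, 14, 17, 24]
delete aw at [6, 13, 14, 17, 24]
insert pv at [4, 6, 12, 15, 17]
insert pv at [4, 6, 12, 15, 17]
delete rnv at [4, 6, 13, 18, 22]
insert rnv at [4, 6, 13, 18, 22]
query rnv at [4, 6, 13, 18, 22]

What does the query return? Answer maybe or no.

Step 1: insert pv at [4, 6, 12, 15, 17] -> counters=[0,0,0,0,1,0,1,0,0,0,0,0,1,0,0,1,0,1,0,0,0,0,0,0,0]
Step 2: insert rnv at [4, 6, 13, 18, 22] -> counters=[0,0,0,0,2,0,2,0,0,0,0,0,1,1,0,1,0,1,1,0,0,0,1,0,0]
Step 3: insert q at [0, 6, 9, 14, 24] -> counters=[1,0,0,0,2,0,3,0,0,1,0,0,1,1,1,1,0,1,1,0,0,0,1,0,1]
Step 4: insert aw at [6, 13, 14, 17, 24] -> counters=[1,0,0,0,2,0,4,0,0,1,0,0,1,2,2,1,0,2,1,0,0,0,1,0,2]
Step 5: delete aw at [6, 13, 14, 17, 24] -> counters=[1,0,0,0,2,0,3,0,0,1,0,0,1,1,1,1,0,1,1,0,0,0,1,0,1]
Step 6: insert pv at [4, 6, 12, 15, 17] -> counters=[1,0,0,0,3,0,4,0,0,1,0,0,2,1,1,2,0,2,1,0,0,0,1,0,1]
Step 7: insert pv at [4, 6, 12, 15, 17] -> counters=[1,0,0,0,4,0,5,0,0,1,0,0,3,1,1,3,0,3,1,0,0,0,1,0,1]
Step 8: delete rnv at [4, 6, 13, 18, 22] -> counters=[1,0,0,0,3,0,4,0,0,1,0,0,3,0,1,3,0,3,0,0,0,0,0,0,1]
Step 9: insert rnv at [4, 6, 13, 18, 22] -> counters=[1,0,0,0,4,0,5,0,0,1,0,0,3,1,1,3,0,3,1,0,0,0,1,0,1]
Query rnv: check counters[4]=4 counters[6]=5 counters[13]=1 counters[18]=1 counters[22]=1 -> maybe

Answer: maybe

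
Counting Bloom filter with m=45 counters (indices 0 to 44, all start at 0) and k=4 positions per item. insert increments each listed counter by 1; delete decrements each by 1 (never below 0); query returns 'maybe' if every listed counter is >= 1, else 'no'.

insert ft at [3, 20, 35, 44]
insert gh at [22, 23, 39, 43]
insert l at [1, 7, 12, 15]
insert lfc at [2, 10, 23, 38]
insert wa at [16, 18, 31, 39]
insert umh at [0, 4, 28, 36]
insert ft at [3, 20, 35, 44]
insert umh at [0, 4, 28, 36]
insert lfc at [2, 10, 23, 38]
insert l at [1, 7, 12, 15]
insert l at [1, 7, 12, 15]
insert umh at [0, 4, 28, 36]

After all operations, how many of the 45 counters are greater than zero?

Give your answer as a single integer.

Step 1: insert ft at [3, 20, 35, 44] -> counters=[0,0,0,1,0,0,0,0,0,0,0,0,0,0,0,0,0,0,0,0,1,0,0,0,0,0,0,0,0,0,0,0,0,0,0,1,0,0,0,0,0,0,0,0,1]
Step 2: insert gh at [22, 23, 39, 43] -> counters=[0,0,0,1,0,0,0,0,0,0,0,0,0,0,0,0,0,0,0,0,1,0,1,1,0,0,0,0,0,0,0,0,0,0,0,1,0,0,0,1,0,0,0,1,1]
Step 3: insert l at [1, 7, 12, 15] -> counters=[0,1,0,1,0,0,0,1,0,0,0,0,1,0,0,1,0,0,0,0,1,0,1,1,0,0,0,0,0,0,0,0,0,0,0,1,0,0,0,1,0,0,0,1,1]
Step 4: insert lfc at [2, 10, 23, 38] -> counters=[0,1,1,1,0,0,0,1,0,0,1,0,1,0,0,1,0,0,0,0,1,0,1,2,0,0,0,0,0,0,0,0,0,0,0,1,0,0,1,1,0,0,0,1,1]
Step 5: insert wa at [16, 18, 31, 39] -> counters=[0,1,1,1,0,0,0,1,0,0,1,0,1,0,0,1,1,0,1,0,1,0,1,2,0,0,0,0,0,0,0,1,0,0,0,1,0,0,1,2,0,0,0,1,1]
Step 6: insert umh at [0, 4, 28, 36] -> counters=[1,1,1,1,1,0,0,1,0,0,1,0,1,0,0,1,1,0,1,0,1,0,1,2,0,0,0,0,1,0,0,1,0,0,0,1,1,0,1,2,0,0,0,1,1]
Step 7: insert ft at [3, 20, 35, 44] -> counters=[1,1,1,2,1,0,0,1,0,0,1,0,1,0,0,1,1,0,1,0,2,0,1,2,0,0,0,0,1,0,0,1,0,0,0,2,1,0,1,2,0,0,0,1,2]
Step 8: insert umh at [0, 4, 28, 36] -> counters=[2,1,1,2,2,0,0,1,0,0,1,0,1,0,0,1,1,0,1,0,2,0,1,2,0,0,0,0,2,0,0,1,0,0,0,2,2,0,1,2,0,0,0,1,2]
Step 9: insert lfc at [2, 10, 23, 38] -> counters=[2,1,2,2,2,0,0,1,0,0,2,0,1,0,0,1,1,0,1,0,2,0,1,3,0,0,0,0,2,0,0,1,0,0,0,2,2,0,2,2,0,0,0,1,2]
Step 10: insert l at [1, 7, 12, 15] -> counters=[2,2,2,2,2,0,0,2,0,0,2,0,2,0,0,2,1,0,1,0,2,0,1,3,0,0,0,0,2,0,0,1,0,0,0,2,2,0,2,2,0,0,0,1,2]
Step 11: insert l at [1, 7, 12, 15] -> counters=[2,3,2,2,2,0,0,3,0,0,2,0,3,0,0,3,1,0,1,0,2,0,1,3,0,0,0,0,2,0,0,1,0,0,0,2,2,0,2,2,0,0,0,1,2]
Step 12: insert umh at [0, 4, 28, 36] -> counters=[3,3,2,2,3,0,0,3,0,0,2,0,3,0,0,3,1,0,1,0,2,0,1,3,0,0,0,0,3,0,0,1,0,0,0,2,3,0,2,2,0,0,0,1,2]
Final counters=[3,3,2,2,3,0,0,3,0,0,2,0,3,0,0,3,1,0,1,0,2,0,1,3,0,0,0,0,3,0,0,1,0,0,0,2,3,0,2,2,0,0,0,1,2] -> 22 nonzero

Answer: 22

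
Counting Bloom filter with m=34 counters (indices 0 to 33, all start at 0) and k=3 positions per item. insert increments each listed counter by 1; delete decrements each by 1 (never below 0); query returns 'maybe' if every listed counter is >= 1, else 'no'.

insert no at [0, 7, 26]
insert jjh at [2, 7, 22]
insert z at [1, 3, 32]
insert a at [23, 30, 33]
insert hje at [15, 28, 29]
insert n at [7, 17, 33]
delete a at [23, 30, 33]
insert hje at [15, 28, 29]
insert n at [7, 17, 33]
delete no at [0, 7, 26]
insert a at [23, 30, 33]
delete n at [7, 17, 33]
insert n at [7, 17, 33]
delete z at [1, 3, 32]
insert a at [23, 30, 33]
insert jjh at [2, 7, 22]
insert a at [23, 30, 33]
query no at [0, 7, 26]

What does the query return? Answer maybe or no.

Answer: no

Derivation:
Step 1: insert no at [0, 7, 26] -> counters=[1,0,0,0,0,0,0,1,0,0,0,0,0,0,0,0,0,0,0,0,0,0,0,0,0,0,1,0,0,0,0,0,0,0]
Step 2: insert jjh at [2, 7, 22] -> counters=[1,0,1,0,0,0,0,2,0,0,0,0,0,0,0,0,0,0,0,0,0,0,1,0,0,0,1,0,0,0,0,0,0,0]
Step 3: insert z at [1, 3, 32] -> counters=[1,1,1,1,0,0,0,2,0,0,0,0,0,0,0,0,0,0,0,0,0,0,1,0,0,0,1,0,0,0,0,0,1,0]
Step 4: insert a at [23, 30, 33] -> counters=[1,1,1,1,0,0,0,2,0,0,0,0,0,0,0,0,0,0,0,0,0,0,1,1,0,0,1,0,0,0,1,0,1,1]
Step 5: insert hje at [15, 28, 29] -> counters=[1,1,1,1,0,0,0,2,0,0,0,0,0,0,0,1,0,0,0,0,0,0,1,1,0,0,1,0,1,1,1,0,1,1]
Step 6: insert n at [7, 17, 33] -> counters=[1,1,1,1,0,0,0,3,0,0,0,0,0,0,0,1,0,1,0,0,0,0,1,1,0,0,1,0,1,1,1,0,1,2]
Step 7: delete a at [23, 30, 33] -> counters=[1,1,1,1,0,0,0,3,0,0,0,0,0,0,0,1,0,1,0,0,0,0,1,0,0,0,1,0,1,1,0,0,1,1]
Step 8: insert hje at [15, 28, 29] -> counters=[1,1,1,1,0,0,0,3,0,0,0,0,0,0,0,2,0,1,0,0,0,0,1,0,0,0,1,0,2,2,0,0,1,1]
Step 9: insert n at [7, 17, 33] -> counters=[1,1,1,1,0,0,0,4,0,0,0,0,0,0,0,2,0,2,0,0,0,0,1,0,0,0,1,0,2,2,0,0,1,2]
Step 10: delete no at [0, 7, 26] -> counters=[0,1,1,1,0,0,0,3,0,0,0,0,0,0,0,2,0,2,0,0,0,0,1,0,0,0,0,0,2,2,0,0,1,2]
Step 11: insert a at [23, 30, 33] -> counters=[0,1,1,1,0,0,0,3,0,0,0,0,0,0,0,2,0,2,0,0,0,0,1,1,0,0,0,0,2,2,1,0,1,3]
Step 12: delete n at [7, 17, 33] -> counters=[0,1,1,1,0,0,0,2,0,0,0,0,0,0,0,2,0,1,0,0,0,0,1,1,0,0,0,0,2,2,1,0,1,2]
Step 13: insert n at [7, 17, 33] -> counters=[0,1,1,1,0,0,0,3,0,0,0,0,0,0,0,2,0,2,0,0,0,0,1,1,0,0,0,0,2,2,1,0,1,3]
Step 14: delete z at [1, 3, 32] -> counters=[0,0,1,0,0,0,0,3,0,0,0,0,0,0,0,2,0,2,0,0,0,0,1,1,0,0,0,0,2,2,1,0,0,3]
Step 15: insert a at [23, 30, 33] -> counters=[0,0,1,0,0,0,0,3,0,0,0,0,0,0,0,2,0,2,0,0,0,0,1,2,0,0,0,0,2,2,2,0,0,4]
Step 16: insert jjh at [2, 7, 22] -> counters=[0,0,2,0,0,0,0,4,0,0,0,0,0,0,0,2,0,2,0,0,0,0,2,2,0,0,0,0,2,2,2,0,0,4]
Step 17: insert a at [23, 30, 33] -> counters=[0,0,2,0,0,0,0,4,0,0,0,0,0,0,0,2,0,2,0,0,0,0,2,3,0,0,0,0,2,2,3,0,0,5]
Query no: check counters[0]=0 counters[7]=4 counters[26]=0 -> no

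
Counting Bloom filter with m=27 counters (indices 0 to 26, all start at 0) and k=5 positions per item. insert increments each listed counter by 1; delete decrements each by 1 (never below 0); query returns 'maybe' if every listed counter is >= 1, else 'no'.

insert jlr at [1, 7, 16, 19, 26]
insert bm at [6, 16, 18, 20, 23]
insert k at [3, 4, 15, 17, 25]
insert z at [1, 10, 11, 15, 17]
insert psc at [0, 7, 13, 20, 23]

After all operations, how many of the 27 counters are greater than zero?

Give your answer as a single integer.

Step 1: insert jlr at [1, 7, 16, 19, 26] -> counters=[0,1,0,0,0,0,0,1,0,0,0,0,0,0,0,0,1,0,0,1,0,0,0,0,0,0,1]
Step 2: insert bm at [6, 16, 18, 20, 23] -> counters=[0,1,0,0,0,0,1,1,0,0,0,0,0,0,0,0,2,0,1,1,1,0,0,1,0,0,1]
Step 3: insert k at [3, 4, 15, 17, 25] -> counters=[0,1,0,1,1,0,1,1,0,0,0,0,0,0,0,1,2,1,1,1,1,0,0,1,0,1,1]
Step 4: insert z at [1, 10, 11, 15, 17] -> counters=[0,2,0,1,1,0,1,1,0,0,1,1,0,0,0,2,2,2,1,1,1,0,0,1,0,1,1]
Step 5: insert psc at [0, 7, 13, 20, 23] -> counters=[1,2,0,1,1,0,1,2,0,0,1,1,0,1,0,2,2,2,1,1,2,0,0,2,0,1,1]
Final counters=[1,2,0,1,1,0,1,2,0,0,1,1,0,1,0,2,2,2,1,1,2,0,0,2,0,1,1] -> 18 nonzero

Answer: 18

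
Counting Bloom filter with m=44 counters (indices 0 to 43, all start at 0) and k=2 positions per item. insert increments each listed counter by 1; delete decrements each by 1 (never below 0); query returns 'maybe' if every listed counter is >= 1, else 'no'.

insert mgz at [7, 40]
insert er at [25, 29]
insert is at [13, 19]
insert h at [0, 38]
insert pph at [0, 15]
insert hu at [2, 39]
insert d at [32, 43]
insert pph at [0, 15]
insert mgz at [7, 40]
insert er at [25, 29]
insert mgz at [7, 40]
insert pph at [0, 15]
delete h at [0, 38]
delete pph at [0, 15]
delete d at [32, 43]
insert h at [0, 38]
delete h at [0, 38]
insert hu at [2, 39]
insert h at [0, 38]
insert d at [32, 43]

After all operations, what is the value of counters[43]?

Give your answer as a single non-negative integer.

Step 1: insert mgz at [7, 40] -> counters=[0,0,0,0,0,0,0,1,0,0,0,0,0,0,0,0,0,0,0,0,0,0,0,0,0,0,0,0,0,0,0,0,0,0,0,0,0,0,0,0,1,0,0,0]
Step 2: insert er at [25, 29] -> counters=[0,0,0,0,0,0,0,1,0,0,0,0,0,0,0,0,0,0,0,0,0,0,0,0,0,1,0,0,0,1,0,0,0,0,0,0,0,0,0,0,1,0,0,0]
Step 3: insert is at [13, 19] -> counters=[0,0,0,0,0,0,0,1,0,0,0,0,0,1,0,0,0,0,0,1,0,0,0,0,0,1,0,0,0,1,0,0,0,0,0,0,0,0,0,0,1,0,0,0]
Step 4: insert h at [0, 38] -> counters=[1,0,0,0,0,0,0,1,0,0,0,0,0,1,0,0,0,0,0,1,0,0,0,0,0,1,0,0,0,1,0,0,0,0,0,0,0,0,1,0,1,0,0,0]
Step 5: insert pph at [0, 15] -> counters=[2,0,0,0,0,0,0,1,0,0,0,0,0,1,0,1,0,0,0,1,0,0,0,0,0,1,0,0,0,1,0,0,0,0,0,0,0,0,1,0,1,0,0,0]
Step 6: insert hu at [2, 39] -> counters=[2,0,1,0,0,0,0,1,0,0,0,0,0,1,0,1,0,0,0,1,0,0,0,0,0,1,0,0,0,1,0,0,0,0,0,0,0,0,1,1,1,0,0,0]
Step 7: insert d at [32, 43] -> counters=[2,0,1,0,0,0,0,1,0,0,0,0,0,1,0,1,0,0,0,1,0,0,0,0,0,1,0,0,0,1,0,0,1,0,0,0,0,0,1,1,1,0,0,1]
Step 8: insert pph at [0, 15] -> counters=[3,0,1,0,0,0,0,1,0,0,0,0,0,1,0,2,0,0,0,1,0,0,0,0,0,1,0,0,0,1,0,0,1,0,0,0,0,0,1,1,1,0,0,1]
Step 9: insert mgz at [7, 40] -> counters=[3,0,1,0,0,0,0,2,0,0,0,0,0,1,0,2,0,0,0,1,0,0,0,0,0,1,0,0,0,1,0,0,1,0,0,0,0,0,1,1,2,0,0,1]
Step 10: insert er at [25, 29] -> counters=[3,0,1,0,0,0,0,2,0,0,0,0,0,1,0,2,0,0,0,1,0,0,0,0,0,2,0,0,0,2,0,0,1,0,0,0,0,0,1,1,2,0,0,1]
Step 11: insert mgz at [7, 40] -> counters=[3,0,1,0,0,0,0,3,0,0,0,0,0,1,0,2,0,0,0,1,0,0,0,0,0,2,0,0,0,2,0,0,1,0,0,0,0,0,1,1,3,0,0,1]
Step 12: insert pph at [0, 15] -> counters=[4,0,1,0,0,0,0,3,0,0,0,0,0,1,0,3,0,0,0,1,0,0,0,0,0,2,0,0,0,2,0,0,1,0,0,0,0,0,1,1,3,0,0,1]
Step 13: delete h at [0, 38] -> counters=[3,0,1,0,0,0,0,3,0,0,0,0,0,1,0,3,0,0,0,1,0,0,0,0,0,2,0,0,0,2,0,0,1,0,0,0,0,0,0,1,3,0,0,1]
Step 14: delete pph at [0, 15] -> counters=[2,0,1,0,0,0,0,3,0,0,0,0,0,1,0,2,0,0,0,1,0,0,0,0,0,2,0,0,0,2,0,0,1,0,0,0,0,0,0,1,3,0,0,1]
Step 15: delete d at [32, 43] -> counters=[2,0,1,0,0,0,0,3,0,0,0,0,0,1,0,2,0,0,0,1,0,0,0,0,0,2,0,0,0,2,0,0,0,0,0,0,0,0,0,1,3,0,0,0]
Step 16: insert h at [0, 38] -> counters=[3,0,1,0,0,0,0,3,0,0,0,0,0,1,0,2,0,0,0,1,0,0,0,0,0,2,0,0,0,2,0,0,0,0,0,0,0,0,1,1,3,0,0,0]
Step 17: delete h at [0, 38] -> counters=[2,0,1,0,0,0,0,3,0,0,0,0,0,1,0,2,0,0,0,1,0,0,0,0,0,2,0,0,0,2,0,0,0,0,0,0,0,0,0,1,3,0,0,0]
Step 18: insert hu at [2, 39] -> counters=[2,0,2,0,0,0,0,3,0,0,0,0,0,1,0,2,0,0,0,1,0,0,0,0,0,2,0,0,0,2,0,0,0,0,0,0,0,0,0,2,3,0,0,0]
Step 19: insert h at [0, 38] -> counters=[3,0,2,0,0,0,0,3,0,0,0,0,0,1,0,2,0,0,0,1,0,0,0,0,0,2,0,0,0,2,0,0,0,0,0,0,0,0,1,2,3,0,0,0]
Step 20: insert d at [32, 43] -> counters=[3,0,2,0,0,0,0,3,0,0,0,0,0,1,0,2,0,0,0,1,0,0,0,0,0,2,0,0,0,2,0,0,1,0,0,0,0,0,1,2,3,0,0,1]
Final counters=[3,0,2,0,0,0,0,3,0,0,0,0,0,1,0,2,0,0,0,1,0,0,0,0,0,2,0,0,0,2,0,0,1,0,0,0,0,0,1,2,3,0,0,1] -> counters[43]=1

Answer: 1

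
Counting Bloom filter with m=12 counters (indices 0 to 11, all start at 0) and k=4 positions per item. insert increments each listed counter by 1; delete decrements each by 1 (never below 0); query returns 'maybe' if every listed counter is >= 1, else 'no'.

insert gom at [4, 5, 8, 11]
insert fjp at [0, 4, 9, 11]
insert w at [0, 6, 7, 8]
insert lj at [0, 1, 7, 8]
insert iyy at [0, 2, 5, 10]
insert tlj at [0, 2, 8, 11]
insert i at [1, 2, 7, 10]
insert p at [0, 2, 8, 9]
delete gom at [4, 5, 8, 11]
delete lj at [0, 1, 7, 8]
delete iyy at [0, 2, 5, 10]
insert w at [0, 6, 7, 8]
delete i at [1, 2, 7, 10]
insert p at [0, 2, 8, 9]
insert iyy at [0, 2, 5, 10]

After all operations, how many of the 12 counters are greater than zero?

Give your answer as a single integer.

Step 1: insert gom at [4, 5, 8, 11] -> counters=[0,0,0,0,1,1,0,0,1,0,0,1]
Step 2: insert fjp at [0, 4, 9, 11] -> counters=[1,0,0,0,2,1,0,0,1,1,0,2]
Step 3: insert w at [0, 6, 7, 8] -> counters=[2,0,0,0,2,1,1,1,2,1,0,2]
Step 4: insert lj at [0, 1, 7, 8] -> counters=[3,1,0,0,2,1,1,2,3,1,0,2]
Step 5: insert iyy at [0, 2, 5, 10] -> counters=[4,1,1,0,2,2,1,2,3,1,1,2]
Step 6: insert tlj at [0, 2, 8, 11] -> counters=[5,1,2,0,2,2,1,2,4,1,1,3]
Step 7: insert i at [1, 2, 7, 10] -> counters=[5,2,3,0,2,2,1,3,4,1,2,3]
Step 8: insert p at [0, 2, 8, 9] -> counters=[6,2,4,0,2,2,1,3,5,2,2,3]
Step 9: delete gom at [4, 5, 8, 11] -> counters=[6,2,4,0,1,1,1,3,4,2,2,2]
Step 10: delete lj at [0, 1, 7, 8] -> counters=[5,1,4,0,1,1,1,2,3,2,2,2]
Step 11: delete iyy at [0, 2, 5, 10] -> counters=[4,1,3,0,1,0,1,2,3,2,1,2]
Step 12: insert w at [0, 6, 7, 8] -> counters=[5,1,3,0,1,0,2,3,4,2,1,2]
Step 13: delete i at [1, 2, 7, 10] -> counters=[5,0,2,0,1,0,2,2,4,2,0,2]
Step 14: insert p at [0, 2, 8, 9] -> counters=[6,0,3,0,1,0,2,2,5,3,0,2]
Step 15: insert iyy at [0, 2, 5, 10] -> counters=[7,0,4,0,1,1,2,2,5,3,1,2]
Final counters=[7,0,4,0,1,1,2,2,5,3,1,2] -> 10 nonzero

Answer: 10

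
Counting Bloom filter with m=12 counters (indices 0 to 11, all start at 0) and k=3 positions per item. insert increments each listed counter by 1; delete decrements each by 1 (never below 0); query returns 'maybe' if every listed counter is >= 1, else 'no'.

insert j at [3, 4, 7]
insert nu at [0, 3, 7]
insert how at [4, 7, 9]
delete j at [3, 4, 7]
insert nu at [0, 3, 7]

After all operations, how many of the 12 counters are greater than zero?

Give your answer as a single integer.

Step 1: insert j at [3, 4, 7] -> counters=[0,0,0,1,1,0,0,1,0,0,0,0]
Step 2: insert nu at [0, 3, 7] -> counters=[1,0,0,2,1,0,0,2,0,0,0,0]
Step 3: insert how at [4, 7, 9] -> counters=[1,0,0,2,2,0,0,3,0,1,0,0]
Step 4: delete j at [3, 4, 7] -> counters=[1,0,0,1,1,0,0,2,0,1,0,0]
Step 5: insert nu at [0, 3, 7] -> counters=[2,0,0,2,1,0,0,3,0,1,0,0]
Final counters=[2,0,0,2,1,0,0,3,0,1,0,0] -> 5 nonzero

Answer: 5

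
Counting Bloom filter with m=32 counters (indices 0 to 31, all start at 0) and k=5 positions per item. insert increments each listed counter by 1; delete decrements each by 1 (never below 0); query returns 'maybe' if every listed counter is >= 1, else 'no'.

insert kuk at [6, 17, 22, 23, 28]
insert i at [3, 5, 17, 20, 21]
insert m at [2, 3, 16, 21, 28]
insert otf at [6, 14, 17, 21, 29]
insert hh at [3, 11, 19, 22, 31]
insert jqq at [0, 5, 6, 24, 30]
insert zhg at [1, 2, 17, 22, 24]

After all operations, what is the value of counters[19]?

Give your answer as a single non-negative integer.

Answer: 1

Derivation:
Step 1: insert kuk at [6, 17, 22, 23, 28] -> counters=[0,0,0,0,0,0,1,0,0,0,0,0,0,0,0,0,0,1,0,0,0,0,1,1,0,0,0,0,1,0,0,0]
Step 2: insert i at [3, 5, 17, 20, 21] -> counters=[0,0,0,1,0,1,1,0,0,0,0,0,0,0,0,0,0,2,0,0,1,1,1,1,0,0,0,0,1,0,0,0]
Step 3: insert m at [2, 3, 16, 21, 28] -> counters=[0,0,1,2,0,1,1,0,0,0,0,0,0,0,0,0,1,2,0,0,1,2,1,1,0,0,0,0,2,0,0,0]
Step 4: insert otf at [6, 14, 17, 21, 29] -> counters=[0,0,1,2,0,1,2,0,0,0,0,0,0,0,1,0,1,3,0,0,1,3,1,1,0,0,0,0,2,1,0,0]
Step 5: insert hh at [3, 11, 19, 22, 31] -> counters=[0,0,1,3,0,1,2,0,0,0,0,1,0,0,1,0,1,3,0,1,1,3,2,1,0,0,0,0,2,1,0,1]
Step 6: insert jqq at [0, 5, 6, 24, 30] -> counters=[1,0,1,3,0,2,3,0,0,0,0,1,0,0,1,0,1,3,0,1,1,3,2,1,1,0,0,0,2,1,1,1]
Step 7: insert zhg at [1, 2, 17, 22, 24] -> counters=[1,1,2,3,0,2,3,0,0,0,0,1,0,0,1,0,1,4,0,1,1,3,3,1,2,0,0,0,2,1,1,1]
Final counters=[1,1,2,3,0,2,3,0,0,0,0,1,0,0,1,0,1,4,0,1,1,3,3,1,2,0,0,0,2,1,1,1] -> counters[19]=1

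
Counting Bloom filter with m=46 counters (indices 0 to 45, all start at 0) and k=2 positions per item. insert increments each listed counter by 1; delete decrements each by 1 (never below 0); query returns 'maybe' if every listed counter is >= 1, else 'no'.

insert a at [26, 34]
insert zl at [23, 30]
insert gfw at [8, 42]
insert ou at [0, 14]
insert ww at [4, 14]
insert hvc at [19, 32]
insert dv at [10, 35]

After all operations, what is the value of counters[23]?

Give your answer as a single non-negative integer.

Answer: 1

Derivation:
Step 1: insert a at [26, 34] -> counters=[0,0,0,0,0,0,0,0,0,0,0,0,0,0,0,0,0,0,0,0,0,0,0,0,0,0,1,0,0,0,0,0,0,0,1,0,0,0,0,0,0,0,0,0,0,0]
Step 2: insert zl at [23, 30] -> counters=[0,0,0,0,0,0,0,0,0,0,0,0,0,0,0,0,0,0,0,0,0,0,0,1,0,0,1,0,0,0,1,0,0,0,1,0,0,0,0,0,0,0,0,0,0,0]
Step 3: insert gfw at [8, 42] -> counters=[0,0,0,0,0,0,0,0,1,0,0,0,0,0,0,0,0,0,0,0,0,0,0,1,0,0,1,0,0,0,1,0,0,0,1,0,0,0,0,0,0,0,1,0,0,0]
Step 4: insert ou at [0, 14] -> counters=[1,0,0,0,0,0,0,0,1,0,0,0,0,0,1,0,0,0,0,0,0,0,0,1,0,0,1,0,0,0,1,0,0,0,1,0,0,0,0,0,0,0,1,0,0,0]
Step 5: insert ww at [4, 14] -> counters=[1,0,0,0,1,0,0,0,1,0,0,0,0,0,2,0,0,0,0,0,0,0,0,1,0,0,1,0,0,0,1,0,0,0,1,0,0,0,0,0,0,0,1,0,0,0]
Step 6: insert hvc at [19, 32] -> counters=[1,0,0,0,1,0,0,0,1,0,0,0,0,0,2,0,0,0,0,1,0,0,0,1,0,0,1,0,0,0,1,0,1,0,1,0,0,0,0,0,0,0,1,0,0,0]
Step 7: insert dv at [10, 35] -> counters=[1,0,0,0,1,0,0,0,1,0,1,0,0,0,2,0,0,0,0,1,0,0,0,1,0,0,1,0,0,0,1,0,1,0,1,1,0,0,0,0,0,0,1,0,0,0]
Final counters=[1,0,0,0,1,0,0,0,1,0,1,0,0,0,2,0,0,0,0,1,0,0,0,1,0,0,1,0,0,0,1,0,1,0,1,1,0,0,0,0,0,0,1,0,0,0] -> counters[23]=1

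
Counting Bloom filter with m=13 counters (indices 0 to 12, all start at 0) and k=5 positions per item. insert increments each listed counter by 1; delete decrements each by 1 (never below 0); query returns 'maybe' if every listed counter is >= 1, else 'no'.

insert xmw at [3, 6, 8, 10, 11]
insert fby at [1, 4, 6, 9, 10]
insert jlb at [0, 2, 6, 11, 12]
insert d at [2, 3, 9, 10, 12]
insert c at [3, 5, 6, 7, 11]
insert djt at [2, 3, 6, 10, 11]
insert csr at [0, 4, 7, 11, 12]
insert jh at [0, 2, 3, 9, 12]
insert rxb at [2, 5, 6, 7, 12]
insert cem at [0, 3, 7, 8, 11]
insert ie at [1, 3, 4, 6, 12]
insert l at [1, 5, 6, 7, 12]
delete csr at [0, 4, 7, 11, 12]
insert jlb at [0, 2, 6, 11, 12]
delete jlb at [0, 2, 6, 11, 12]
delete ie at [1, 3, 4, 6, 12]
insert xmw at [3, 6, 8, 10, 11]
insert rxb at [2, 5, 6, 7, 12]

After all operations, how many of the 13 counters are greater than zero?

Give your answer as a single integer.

Step 1: insert xmw at [3, 6, 8, 10, 11] -> counters=[0,0,0,1,0,0,1,0,1,0,1,1,0]
Step 2: insert fby at [1, 4, 6, 9, 10] -> counters=[0,1,0,1,1,0,2,0,1,1,2,1,0]
Step 3: insert jlb at [0, 2, 6, 11, 12] -> counters=[1,1,1,1,1,0,3,0,1,1,2,2,1]
Step 4: insert d at [2, 3, 9, 10, 12] -> counters=[1,1,2,2,1,0,3,0,1,2,3,2,2]
Step 5: insert c at [3, 5, 6, 7, 11] -> counters=[1,1,2,3,1,1,4,1,1,2,3,3,2]
Step 6: insert djt at [2, 3, 6, 10, 11] -> counters=[1,1,3,4,1,1,5,1,1,2,4,4,2]
Step 7: insert csr at [0, 4, 7, 11, 12] -> counters=[2,1,3,4,2,1,5,2,1,2,4,5,3]
Step 8: insert jh at [0, 2, 3, 9, 12] -> counters=[3,1,4,5,2,1,5,2,1,3,4,5,4]
Step 9: insert rxb at [2, 5, 6, 7, 12] -> counters=[3,1,5,5,2,2,6,3,1,3,4,5,5]
Step 10: insert cem at [0, 3, 7, 8, 11] -> counters=[4,1,5,6,2,2,6,4,2,3,4,6,5]
Step 11: insert ie at [1, 3, 4, 6, 12] -> counters=[4,2,5,7,3,2,7,4,2,3,4,6,6]
Step 12: insert l at [1, 5, 6, 7, 12] -> counters=[4,3,5,7,3,3,8,5,2,3,4,6,7]
Step 13: delete csr at [0, 4, 7, 11, 12] -> counters=[3,3,5,7,2,3,8,4,2,3,4,5,6]
Step 14: insert jlb at [0, 2, 6, 11, 12] -> counters=[4,3,6,7,2,3,9,4,2,3,4,6,7]
Step 15: delete jlb at [0, 2, 6, 11, 12] -> counters=[3,3,5,7,2,3,8,4,2,3,4,5,6]
Step 16: delete ie at [1, 3, 4, 6, 12] -> counters=[3,2,5,6,1,3,7,4,2,3,4,5,5]
Step 17: insert xmw at [3, 6, 8, 10, 11] -> counters=[3,2,5,7,1,3,8,4,3,3,5,6,5]
Step 18: insert rxb at [2, 5, 6, 7, 12] -> counters=[3,2,6,7,1,4,9,5,3,3,5,6,6]
Final counters=[3,2,6,7,1,4,9,5,3,3,5,6,6] -> 13 nonzero

Answer: 13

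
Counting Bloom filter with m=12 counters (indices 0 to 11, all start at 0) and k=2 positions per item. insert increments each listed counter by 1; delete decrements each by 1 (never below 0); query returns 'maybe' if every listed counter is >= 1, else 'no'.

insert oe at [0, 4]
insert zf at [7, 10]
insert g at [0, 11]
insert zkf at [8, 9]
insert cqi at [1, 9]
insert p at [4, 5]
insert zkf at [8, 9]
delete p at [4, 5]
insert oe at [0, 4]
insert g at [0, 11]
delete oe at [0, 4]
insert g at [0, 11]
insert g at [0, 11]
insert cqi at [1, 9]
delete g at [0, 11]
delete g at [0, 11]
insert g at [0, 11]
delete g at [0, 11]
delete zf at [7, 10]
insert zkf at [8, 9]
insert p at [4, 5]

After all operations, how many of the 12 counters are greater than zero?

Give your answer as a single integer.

Answer: 7

Derivation:
Step 1: insert oe at [0, 4] -> counters=[1,0,0,0,1,0,0,0,0,0,0,0]
Step 2: insert zf at [7, 10] -> counters=[1,0,0,0,1,0,0,1,0,0,1,0]
Step 3: insert g at [0, 11] -> counters=[2,0,0,0,1,0,0,1,0,0,1,1]
Step 4: insert zkf at [8, 9] -> counters=[2,0,0,0,1,0,0,1,1,1,1,1]
Step 5: insert cqi at [1, 9] -> counters=[2,1,0,0,1,0,0,1,1,2,1,1]
Step 6: insert p at [4, 5] -> counters=[2,1,0,0,2,1,0,1,1,2,1,1]
Step 7: insert zkf at [8, 9] -> counters=[2,1,0,0,2,1,0,1,2,3,1,1]
Step 8: delete p at [4, 5] -> counters=[2,1,0,0,1,0,0,1,2,3,1,1]
Step 9: insert oe at [0, 4] -> counters=[3,1,0,0,2,0,0,1,2,3,1,1]
Step 10: insert g at [0, 11] -> counters=[4,1,0,0,2,0,0,1,2,3,1,2]
Step 11: delete oe at [0, 4] -> counters=[3,1,0,0,1,0,0,1,2,3,1,2]
Step 12: insert g at [0, 11] -> counters=[4,1,0,0,1,0,0,1,2,3,1,3]
Step 13: insert g at [0, 11] -> counters=[5,1,0,0,1,0,0,1,2,3,1,4]
Step 14: insert cqi at [1, 9] -> counters=[5,2,0,0,1,0,0,1,2,4,1,4]
Step 15: delete g at [0, 11] -> counters=[4,2,0,0,1,0,0,1,2,4,1,3]
Step 16: delete g at [0, 11] -> counters=[3,2,0,0,1,0,0,1,2,4,1,2]
Step 17: insert g at [0, 11] -> counters=[4,2,0,0,1,0,0,1,2,4,1,3]
Step 18: delete g at [0, 11] -> counters=[3,2,0,0,1,0,0,1,2,4,1,2]
Step 19: delete zf at [7, 10] -> counters=[3,2,0,0,1,0,0,0,2,4,0,2]
Step 20: insert zkf at [8, 9] -> counters=[3,2,0,0,1,0,0,0,3,5,0,2]
Step 21: insert p at [4, 5] -> counters=[3,2,0,0,2,1,0,0,3,5,0,2]
Final counters=[3,2,0,0,2,1,0,0,3,5,0,2] -> 7 nonzero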